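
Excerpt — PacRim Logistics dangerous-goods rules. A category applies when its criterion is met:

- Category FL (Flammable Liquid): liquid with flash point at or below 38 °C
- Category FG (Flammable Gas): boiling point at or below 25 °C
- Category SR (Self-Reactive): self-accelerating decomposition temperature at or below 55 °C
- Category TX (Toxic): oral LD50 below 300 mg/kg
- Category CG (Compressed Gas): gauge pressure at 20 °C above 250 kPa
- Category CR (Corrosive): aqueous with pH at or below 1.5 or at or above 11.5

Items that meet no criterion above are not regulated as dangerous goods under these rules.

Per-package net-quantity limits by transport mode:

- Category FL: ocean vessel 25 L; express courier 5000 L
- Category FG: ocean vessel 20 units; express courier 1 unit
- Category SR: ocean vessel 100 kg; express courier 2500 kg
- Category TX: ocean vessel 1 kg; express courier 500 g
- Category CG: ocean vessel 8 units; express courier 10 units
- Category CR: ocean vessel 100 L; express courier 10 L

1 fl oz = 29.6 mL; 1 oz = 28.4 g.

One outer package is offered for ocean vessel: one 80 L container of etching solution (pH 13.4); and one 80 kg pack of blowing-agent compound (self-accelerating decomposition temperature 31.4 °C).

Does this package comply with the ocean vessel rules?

The etching solution has pH 13.4, which is ≥ 11.5, so it is Category CR (Corrosive).
Self-accelerating decomposition temperature 31.4 °C meets the Category SR criterion (Self-Reactive), so the blowing-agent compound is Category SR.
Category SR quantity: 80 kg.
80 kg is within the ocean vessel limit of 100 kg for Category SR.
Category CR quantity: 80 L.
80 L ≤ 100 L (ocean vessel limit, Category CR) — within limit.
Every hazard category is within its ocean vessel limit and no segregation rule is violated.

Yes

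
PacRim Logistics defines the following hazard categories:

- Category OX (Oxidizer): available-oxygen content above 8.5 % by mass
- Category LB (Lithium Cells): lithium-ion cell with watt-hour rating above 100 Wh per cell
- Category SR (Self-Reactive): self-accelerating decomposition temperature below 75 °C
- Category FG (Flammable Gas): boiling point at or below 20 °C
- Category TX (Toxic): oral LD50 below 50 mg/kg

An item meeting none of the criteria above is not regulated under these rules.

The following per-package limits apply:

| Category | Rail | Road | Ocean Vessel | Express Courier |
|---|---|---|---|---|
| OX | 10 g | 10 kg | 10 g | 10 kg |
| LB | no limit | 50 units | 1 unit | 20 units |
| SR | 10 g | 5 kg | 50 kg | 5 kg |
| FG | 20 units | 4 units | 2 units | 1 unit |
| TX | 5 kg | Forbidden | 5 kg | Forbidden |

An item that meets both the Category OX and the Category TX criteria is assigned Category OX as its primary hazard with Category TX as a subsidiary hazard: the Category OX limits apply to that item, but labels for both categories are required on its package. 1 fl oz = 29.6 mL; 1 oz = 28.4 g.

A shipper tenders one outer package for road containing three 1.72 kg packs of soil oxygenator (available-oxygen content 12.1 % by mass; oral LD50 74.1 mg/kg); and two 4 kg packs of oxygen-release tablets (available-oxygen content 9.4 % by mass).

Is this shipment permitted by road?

No

The soil oxygenator has available-oxygen content 12.1 % by mass, which is > 8.5 % by mass, so it is Category OX (Oxidizer).
Oxygen-release tablets: available-oxygen content 9.4 % by mass > 8.5 % by mass → Category OX (Oxidizer).
Category OX net quantity: (three 1.72 kg packs = 5.16 kg) + (two 4 kg packs = 8 kg) = 13.16 kg.
That exceeds the Category OX road limit of 10 kg.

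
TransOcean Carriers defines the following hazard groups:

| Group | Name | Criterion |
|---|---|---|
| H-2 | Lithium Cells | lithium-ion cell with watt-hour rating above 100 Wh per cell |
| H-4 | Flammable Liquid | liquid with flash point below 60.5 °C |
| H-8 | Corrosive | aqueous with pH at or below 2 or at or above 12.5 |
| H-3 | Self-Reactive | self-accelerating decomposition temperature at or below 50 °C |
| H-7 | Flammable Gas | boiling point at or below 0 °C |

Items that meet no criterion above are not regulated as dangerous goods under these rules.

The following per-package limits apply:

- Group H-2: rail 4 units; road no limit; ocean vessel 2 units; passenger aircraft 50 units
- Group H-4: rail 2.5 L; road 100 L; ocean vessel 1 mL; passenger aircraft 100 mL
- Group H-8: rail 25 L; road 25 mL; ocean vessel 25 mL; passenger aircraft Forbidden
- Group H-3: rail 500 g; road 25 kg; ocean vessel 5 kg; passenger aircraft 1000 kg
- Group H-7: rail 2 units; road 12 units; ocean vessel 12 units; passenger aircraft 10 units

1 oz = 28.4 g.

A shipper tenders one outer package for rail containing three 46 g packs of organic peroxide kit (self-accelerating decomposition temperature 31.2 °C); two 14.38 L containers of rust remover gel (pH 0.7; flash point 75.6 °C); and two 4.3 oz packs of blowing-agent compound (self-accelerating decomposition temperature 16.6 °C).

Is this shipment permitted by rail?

Self-accelerating decomposition temperature 31.2 °C meets the Group H-3 criterion (Self-Reactive), so the organic peroxide kit is Group H-3.
Rust remover gel: pH 0.7 ≤ 2 → Group H-8 (Corrosive).
Blowing-agent compound: self-accelerating decomposition temperature 16.6 °C ≤ 50 °C → Group H-3 (Self-Reactive).
Group H-3 net quantity: (three 46 g packs = 138 g) + (two 4.3 oz packs = 244.24 g) = 382.24 g.
That is within the Group H-3 rail limit of 500 g.
Group H-8 quantity: two 14.38 L containers = 28.76 L.
28.76 L > 25 L (rail limit, Group H-8) — over the limit.

No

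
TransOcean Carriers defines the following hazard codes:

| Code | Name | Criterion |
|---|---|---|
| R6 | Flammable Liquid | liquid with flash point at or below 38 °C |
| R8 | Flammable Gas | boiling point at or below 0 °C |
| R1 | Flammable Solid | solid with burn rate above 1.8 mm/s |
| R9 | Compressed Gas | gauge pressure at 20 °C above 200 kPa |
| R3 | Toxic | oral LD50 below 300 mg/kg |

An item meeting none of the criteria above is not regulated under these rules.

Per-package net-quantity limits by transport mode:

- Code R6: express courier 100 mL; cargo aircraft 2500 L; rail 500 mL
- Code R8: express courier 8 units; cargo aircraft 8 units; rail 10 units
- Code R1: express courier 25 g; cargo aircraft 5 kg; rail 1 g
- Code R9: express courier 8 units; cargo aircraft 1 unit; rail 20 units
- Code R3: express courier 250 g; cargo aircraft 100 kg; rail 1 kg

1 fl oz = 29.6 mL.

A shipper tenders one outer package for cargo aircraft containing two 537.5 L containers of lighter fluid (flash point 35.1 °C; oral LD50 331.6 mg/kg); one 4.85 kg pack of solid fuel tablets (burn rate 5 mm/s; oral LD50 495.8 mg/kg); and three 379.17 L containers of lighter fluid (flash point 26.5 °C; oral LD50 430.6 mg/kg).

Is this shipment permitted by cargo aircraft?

Yes

Flash point 35.1 °C meets the Code R6 criterion (Flammable Liquid), so the lighter fluid is Code R6.
The solid fuel tablets have burn rate 5 mm/s, which is > 1.8 mm/s, so they are Code R1 (Flammable Solid).
Lighter fluid: flash point 26.5 °C ≤ 38 °C → Code R6 (Flammable Liquid).
Code R6 net quantity: (two 537.5 L containers = 1075 L) + (three 379.17 L containers = 1137.51 L) = 2212.51 L.
2212.51 L is within the cargo aircraft limit of 2500 L for Code R6.
Code R1 quantity: 4.85 kg.
4.85 kg is within the cargo aircraft limit of 5 kg for Code R1.
Every hazard code is within its cargo aircraft limit and no segregation rule is violated.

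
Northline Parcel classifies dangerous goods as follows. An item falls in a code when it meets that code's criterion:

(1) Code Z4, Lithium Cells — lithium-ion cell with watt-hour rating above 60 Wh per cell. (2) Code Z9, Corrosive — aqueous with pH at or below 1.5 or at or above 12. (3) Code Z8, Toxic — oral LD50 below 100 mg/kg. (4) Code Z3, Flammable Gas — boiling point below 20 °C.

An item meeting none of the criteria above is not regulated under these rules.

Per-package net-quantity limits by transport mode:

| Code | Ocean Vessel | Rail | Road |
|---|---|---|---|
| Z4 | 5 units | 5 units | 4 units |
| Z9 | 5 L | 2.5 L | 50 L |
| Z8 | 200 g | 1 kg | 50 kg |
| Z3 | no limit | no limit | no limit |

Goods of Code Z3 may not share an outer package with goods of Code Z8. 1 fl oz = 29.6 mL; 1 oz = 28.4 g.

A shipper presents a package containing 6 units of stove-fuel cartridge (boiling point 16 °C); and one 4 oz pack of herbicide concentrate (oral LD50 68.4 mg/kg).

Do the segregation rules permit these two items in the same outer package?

No

With boiling point 16 °C (< 20 °C), the stove-fuel cartridge falls in Code Z3.
With oral LD50 68.4 mg/kg (< 100 mg/kg), the herbicide concentrate falls in Code Z8.
Code Z3 and Code Z8 may not share an outer package.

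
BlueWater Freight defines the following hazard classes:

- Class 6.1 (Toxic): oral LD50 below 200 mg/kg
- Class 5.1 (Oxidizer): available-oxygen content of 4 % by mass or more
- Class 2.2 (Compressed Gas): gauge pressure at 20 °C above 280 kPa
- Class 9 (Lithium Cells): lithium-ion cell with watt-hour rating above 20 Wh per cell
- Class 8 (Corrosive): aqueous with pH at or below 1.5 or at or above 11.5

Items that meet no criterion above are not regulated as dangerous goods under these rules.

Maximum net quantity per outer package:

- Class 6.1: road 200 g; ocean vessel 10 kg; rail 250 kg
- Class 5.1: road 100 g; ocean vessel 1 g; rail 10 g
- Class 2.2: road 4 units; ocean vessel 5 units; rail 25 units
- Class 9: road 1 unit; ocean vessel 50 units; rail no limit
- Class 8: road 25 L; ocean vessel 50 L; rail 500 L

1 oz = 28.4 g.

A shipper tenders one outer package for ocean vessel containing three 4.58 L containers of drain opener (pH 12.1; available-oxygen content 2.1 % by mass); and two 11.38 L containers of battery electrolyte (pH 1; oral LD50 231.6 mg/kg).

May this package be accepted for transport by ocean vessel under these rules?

Drain opener: pH 12.1 ≥ 11.5 → Class 8 (Corrosive).
The battery electrolyte has pH 1, which is ≤ 1.5, so it is Class 8 (Corrosive).
Total Class 8: (three 4.58 L containers = 13.74 L) + (two 11.38 L containers = 22.76 L) = 36.5 L.
36.5 L ≤ 50 L (ocean vessel limit, Class 8) — within limit.

Yes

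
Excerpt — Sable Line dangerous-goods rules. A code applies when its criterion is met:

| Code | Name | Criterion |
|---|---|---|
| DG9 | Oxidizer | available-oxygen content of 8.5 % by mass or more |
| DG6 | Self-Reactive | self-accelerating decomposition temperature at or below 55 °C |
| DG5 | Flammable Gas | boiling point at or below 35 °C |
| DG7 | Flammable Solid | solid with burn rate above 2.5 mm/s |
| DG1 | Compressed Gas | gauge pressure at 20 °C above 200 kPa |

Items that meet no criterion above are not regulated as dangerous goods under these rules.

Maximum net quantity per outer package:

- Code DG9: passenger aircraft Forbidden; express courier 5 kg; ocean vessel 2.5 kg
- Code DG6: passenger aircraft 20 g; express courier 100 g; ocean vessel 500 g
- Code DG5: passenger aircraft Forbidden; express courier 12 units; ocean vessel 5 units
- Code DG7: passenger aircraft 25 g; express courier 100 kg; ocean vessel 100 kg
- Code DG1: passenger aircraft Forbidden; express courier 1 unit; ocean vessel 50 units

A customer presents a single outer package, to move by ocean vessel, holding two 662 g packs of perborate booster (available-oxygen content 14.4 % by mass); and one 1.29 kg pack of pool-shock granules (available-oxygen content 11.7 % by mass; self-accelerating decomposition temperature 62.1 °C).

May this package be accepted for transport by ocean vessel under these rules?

With available-oxygen content 14.4 % by mass (≥ 8.5 % by mass), the perborate booster falls in Code DG9.
Pool-shock granules: available-oxygen content 11.7 % by mass ≥ 8.5 % by mass → Code DG9 (Oxidizer).
Total Code DG9: (two 662 g packs = 1.324 kg) + 1.29 kg = 2.614 kg.
That exceeds the Code DG9 ocean vessel limit of 2.5 kg.

No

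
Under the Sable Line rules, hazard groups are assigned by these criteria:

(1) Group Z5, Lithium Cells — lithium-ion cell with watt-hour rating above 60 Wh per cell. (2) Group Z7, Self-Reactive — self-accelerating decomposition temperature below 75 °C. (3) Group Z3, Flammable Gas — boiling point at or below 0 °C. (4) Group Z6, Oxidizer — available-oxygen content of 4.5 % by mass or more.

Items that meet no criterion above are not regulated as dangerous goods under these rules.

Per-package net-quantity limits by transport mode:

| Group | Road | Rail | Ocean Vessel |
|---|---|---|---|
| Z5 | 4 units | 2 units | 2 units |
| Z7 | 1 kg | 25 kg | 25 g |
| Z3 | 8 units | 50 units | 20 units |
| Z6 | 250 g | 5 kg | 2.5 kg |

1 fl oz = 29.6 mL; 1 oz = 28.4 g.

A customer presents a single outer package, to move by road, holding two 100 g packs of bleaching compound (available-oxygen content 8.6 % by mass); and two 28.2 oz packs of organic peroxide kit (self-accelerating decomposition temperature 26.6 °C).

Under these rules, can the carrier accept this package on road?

No

With available-oxygen content 8.6 % by mass (≥ 4.5 % by mass), the bleaching compound falls in Group Z6.
With self-accelerating decomposition temperature 26.6 °C (< 75 °C), the organic peroxide kit falls in Group Z7.
Group Z7 quantity: two 28.2 oz packs = 1601.76 g.
1601.76 g exceeds the road limit of 1 kg for Group Z7.
Group Z6 quantity: two 100 g packs = 200 g.
200 g is within the road limit of 250 g for Group Z6.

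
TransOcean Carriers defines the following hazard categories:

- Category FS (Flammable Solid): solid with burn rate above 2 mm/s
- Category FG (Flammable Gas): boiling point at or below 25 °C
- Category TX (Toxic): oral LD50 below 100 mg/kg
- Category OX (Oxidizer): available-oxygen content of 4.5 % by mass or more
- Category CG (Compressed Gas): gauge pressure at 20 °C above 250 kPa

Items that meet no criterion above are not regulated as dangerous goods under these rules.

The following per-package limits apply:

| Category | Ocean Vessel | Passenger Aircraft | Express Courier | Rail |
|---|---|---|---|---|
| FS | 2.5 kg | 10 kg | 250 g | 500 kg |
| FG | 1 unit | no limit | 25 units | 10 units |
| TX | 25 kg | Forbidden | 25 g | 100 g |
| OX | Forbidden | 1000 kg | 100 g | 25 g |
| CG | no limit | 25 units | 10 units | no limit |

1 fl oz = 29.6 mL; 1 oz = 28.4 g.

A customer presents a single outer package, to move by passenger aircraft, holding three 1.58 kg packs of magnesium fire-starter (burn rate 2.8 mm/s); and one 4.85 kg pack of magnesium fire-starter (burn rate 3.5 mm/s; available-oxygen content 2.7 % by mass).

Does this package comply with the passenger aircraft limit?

Yes

Burn rate 2.8 mm/s meets the Category FS criterion (Flammable Solid), so the magnesium fire-starter is Category FS.
The magnesium fire-starter has burn rate 3.5 mm/s, which is > 2 mm/s, so it is Category FS (Flammable Solid).
Category FS net quantity: (three 1.58 kg packs = 4.74 kg) + 4.85 kg = 9.59 kg.
9.59 kg is within the passenger aircraft limit of 10 kg for Category FS.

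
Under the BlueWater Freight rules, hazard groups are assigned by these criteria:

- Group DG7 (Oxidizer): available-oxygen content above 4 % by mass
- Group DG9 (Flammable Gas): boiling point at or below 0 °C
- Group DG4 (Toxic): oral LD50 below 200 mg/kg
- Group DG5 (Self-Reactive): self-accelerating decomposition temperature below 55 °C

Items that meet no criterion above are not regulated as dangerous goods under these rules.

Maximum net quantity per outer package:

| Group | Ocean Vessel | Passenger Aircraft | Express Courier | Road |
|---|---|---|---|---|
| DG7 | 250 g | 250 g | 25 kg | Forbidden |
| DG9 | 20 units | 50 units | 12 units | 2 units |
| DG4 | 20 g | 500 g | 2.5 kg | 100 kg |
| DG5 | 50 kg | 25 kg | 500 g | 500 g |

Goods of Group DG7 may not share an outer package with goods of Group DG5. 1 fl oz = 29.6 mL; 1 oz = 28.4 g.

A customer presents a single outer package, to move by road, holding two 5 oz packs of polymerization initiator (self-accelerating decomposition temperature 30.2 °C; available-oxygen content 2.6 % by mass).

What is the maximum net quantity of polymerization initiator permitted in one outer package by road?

Self-accelerating decomposition temperature 30.2 °C meets the Group DG5 criterion (Self-Reactive), so the polymerization initiator is Group DG5.
The road limit for Group DG5 is 500 g.

500 g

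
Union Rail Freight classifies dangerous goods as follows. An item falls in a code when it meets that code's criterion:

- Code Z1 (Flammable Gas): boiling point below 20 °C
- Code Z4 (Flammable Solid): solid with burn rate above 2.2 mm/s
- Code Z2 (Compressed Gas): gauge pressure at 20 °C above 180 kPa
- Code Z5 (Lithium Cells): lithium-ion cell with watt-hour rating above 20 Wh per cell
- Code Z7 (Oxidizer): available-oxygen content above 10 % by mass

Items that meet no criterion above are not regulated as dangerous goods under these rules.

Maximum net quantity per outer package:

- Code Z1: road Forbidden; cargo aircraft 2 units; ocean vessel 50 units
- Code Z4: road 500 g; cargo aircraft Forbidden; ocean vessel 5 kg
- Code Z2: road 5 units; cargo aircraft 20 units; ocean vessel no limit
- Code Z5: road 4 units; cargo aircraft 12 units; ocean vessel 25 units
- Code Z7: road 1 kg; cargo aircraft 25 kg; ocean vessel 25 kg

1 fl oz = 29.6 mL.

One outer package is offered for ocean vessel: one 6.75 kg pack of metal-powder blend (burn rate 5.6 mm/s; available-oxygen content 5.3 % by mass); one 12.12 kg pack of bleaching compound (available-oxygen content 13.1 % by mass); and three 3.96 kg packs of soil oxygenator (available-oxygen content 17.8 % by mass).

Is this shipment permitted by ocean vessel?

No

Burn rate 5.6 mm/s meets the Code Z4 criterion (Flammable Solid), so the metal-powder blend is Code Z4.
Bleaching compound: available-oxygen content 13.1 % by mass > 10 % by mass → Code Z7 (Oxidizer).
The soil oxygenator has available-oxygen content 17.8 % by mass, which is > 10 % by mass, so it is Code Z7 (Oxidizer).
Total Code Z7: 12.12 kg + (three 3.96 kg packs = 11.88 kg) = 24 kg.
That is within the Code Z7 ocean vessel limit of 25 kg.
Code Z4 quantity: 6.75 kg.
6.75 kg > 5 kg (ocean vessel limit, Code Z4) — over the limit.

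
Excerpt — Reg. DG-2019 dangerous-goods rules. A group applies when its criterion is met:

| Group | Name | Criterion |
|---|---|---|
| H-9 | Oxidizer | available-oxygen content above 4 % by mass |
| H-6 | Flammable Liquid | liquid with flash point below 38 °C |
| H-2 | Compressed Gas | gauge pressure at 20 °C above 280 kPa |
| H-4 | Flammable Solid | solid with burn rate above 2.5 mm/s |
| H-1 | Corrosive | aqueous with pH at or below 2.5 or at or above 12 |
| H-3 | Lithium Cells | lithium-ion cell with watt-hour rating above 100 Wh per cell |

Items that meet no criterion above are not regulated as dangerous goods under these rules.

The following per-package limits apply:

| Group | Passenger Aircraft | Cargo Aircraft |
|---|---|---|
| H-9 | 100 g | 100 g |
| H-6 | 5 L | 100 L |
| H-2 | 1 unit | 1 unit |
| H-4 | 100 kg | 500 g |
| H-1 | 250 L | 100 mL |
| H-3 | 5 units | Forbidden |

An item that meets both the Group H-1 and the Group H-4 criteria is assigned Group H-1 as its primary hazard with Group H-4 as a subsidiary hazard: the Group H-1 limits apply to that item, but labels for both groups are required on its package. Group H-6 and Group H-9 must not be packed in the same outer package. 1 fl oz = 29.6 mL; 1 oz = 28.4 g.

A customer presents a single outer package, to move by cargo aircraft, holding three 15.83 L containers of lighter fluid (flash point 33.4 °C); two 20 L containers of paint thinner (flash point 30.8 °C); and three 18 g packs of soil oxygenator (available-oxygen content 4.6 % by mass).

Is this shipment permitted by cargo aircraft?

No

Lighter fluid: flash point 33.4 °C < 38 °C → Group H-6 (Flammable Liquid).
Flash point 30.8 °C meets the Group H-6 criterion (Flammable Liquid), so the paint thinner is Group H-6.
The soil oxygenator has available-oxygen content 4.6 % by mass, which is > 4 % by mass, so it is Group H-9 (Oxidizer).
Group H-6 net quantity: (three 15.83 L containers = 47.49 L) + (two 20 L containers = 40 L) = 87.49 L.
87.49 L ≤ 100 L (cargo aircraft limit, Group H-6) — within limit.
Group H-9 quantity: three 18 g packs = 54 g.
54 g is within the cargo aircraft limit of 100 g for Group H-9.
Group H-6 and Group H-9 may not share an outer package.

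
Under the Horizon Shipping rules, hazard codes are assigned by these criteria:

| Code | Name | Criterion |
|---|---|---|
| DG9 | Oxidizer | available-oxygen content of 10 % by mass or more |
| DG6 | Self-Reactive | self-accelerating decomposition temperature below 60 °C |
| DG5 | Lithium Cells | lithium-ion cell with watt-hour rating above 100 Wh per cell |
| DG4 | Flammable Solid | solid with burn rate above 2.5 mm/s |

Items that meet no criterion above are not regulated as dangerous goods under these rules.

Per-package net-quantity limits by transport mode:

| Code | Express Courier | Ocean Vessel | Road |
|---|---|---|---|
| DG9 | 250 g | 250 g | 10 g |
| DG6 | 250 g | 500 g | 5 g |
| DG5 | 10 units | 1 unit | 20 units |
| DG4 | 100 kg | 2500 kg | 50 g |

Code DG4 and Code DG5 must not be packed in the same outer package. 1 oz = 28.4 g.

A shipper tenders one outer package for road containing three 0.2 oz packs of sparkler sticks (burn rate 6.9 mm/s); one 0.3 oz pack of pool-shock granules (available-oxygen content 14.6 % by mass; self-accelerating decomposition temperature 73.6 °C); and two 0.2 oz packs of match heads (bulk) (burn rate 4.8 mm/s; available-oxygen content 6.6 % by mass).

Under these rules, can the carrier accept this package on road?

Yes

Sparkler sticks: burn rate 6.9 mm/s > 2.5 mm/s → Code DG4 (Flammable Solid).
Available-oxygen content 14.6 % by mass meets the Code DG9 criterion (Oxidizer), so the pool-shock granules are Code DG9.
The match heads (bulk) have burn rate 4.8 mm/s, which is > 2.5 mm/s, so they are Code DG4 (Flammable Solid).
Code DG9 quantity: one 0.3 oz pack = 8.52 g.
8.52 g is within the road limit of 10 g for Code DG9.
Code DG4 net quantity: (three 0.2 oz packs = 17.04 g) + (two 0.2 oz packs = 11.36 g) = 28.4 g.
28.4 g ≤ 50 g (road limit, Code DG4) — within limit.
The segregation rule (Code DG4 with Code DG5) does not apply to Code DG9 with Code DG4.
Every hazard code is within its road limit and no segregation rule is violated.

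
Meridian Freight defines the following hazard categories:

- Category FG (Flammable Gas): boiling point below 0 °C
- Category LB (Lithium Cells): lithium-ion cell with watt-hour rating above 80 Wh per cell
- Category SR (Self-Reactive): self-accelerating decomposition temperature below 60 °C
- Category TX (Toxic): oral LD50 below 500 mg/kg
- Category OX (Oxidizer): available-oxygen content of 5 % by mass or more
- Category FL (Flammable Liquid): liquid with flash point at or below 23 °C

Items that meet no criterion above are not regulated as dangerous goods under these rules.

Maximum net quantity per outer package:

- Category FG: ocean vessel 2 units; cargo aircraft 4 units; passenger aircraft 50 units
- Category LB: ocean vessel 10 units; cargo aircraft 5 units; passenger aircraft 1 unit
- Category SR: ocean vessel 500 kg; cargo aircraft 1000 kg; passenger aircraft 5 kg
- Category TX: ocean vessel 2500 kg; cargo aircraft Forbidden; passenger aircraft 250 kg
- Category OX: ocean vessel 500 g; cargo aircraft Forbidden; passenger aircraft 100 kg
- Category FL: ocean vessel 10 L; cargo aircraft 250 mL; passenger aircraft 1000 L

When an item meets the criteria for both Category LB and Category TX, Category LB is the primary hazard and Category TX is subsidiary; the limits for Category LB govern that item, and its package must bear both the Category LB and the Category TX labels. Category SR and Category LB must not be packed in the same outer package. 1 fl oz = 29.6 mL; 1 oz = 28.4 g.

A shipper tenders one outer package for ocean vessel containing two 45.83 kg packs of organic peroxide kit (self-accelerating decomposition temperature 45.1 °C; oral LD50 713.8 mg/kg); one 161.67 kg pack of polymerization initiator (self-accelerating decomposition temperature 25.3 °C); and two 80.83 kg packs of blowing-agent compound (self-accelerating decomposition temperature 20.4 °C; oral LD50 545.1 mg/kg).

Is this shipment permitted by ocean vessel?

Yes

The organic peroxide kit has self-accelerating decomposition temperature 45.1 °C, which is < 60 °C, so it is Category SR (Self-Reactive).
With self-accelerating decomposition temperature 25.3 °C (< 60 °C), the polymerization initiator falls in Category SR.
With self-accelerating decomposition temperature 20.4 °C (< 60 °C), the blowing-agent compound falls in Category SR.
Category SR net quantity: (two 45.83 kg packs = 91.66 kg) + 161.67 kg + (two 80.83 kg packs = 161.66 kg) = 414.99 kg.
414.99 kg ≤ 500 kg (ocean vessel limit, Category SR) — within limit.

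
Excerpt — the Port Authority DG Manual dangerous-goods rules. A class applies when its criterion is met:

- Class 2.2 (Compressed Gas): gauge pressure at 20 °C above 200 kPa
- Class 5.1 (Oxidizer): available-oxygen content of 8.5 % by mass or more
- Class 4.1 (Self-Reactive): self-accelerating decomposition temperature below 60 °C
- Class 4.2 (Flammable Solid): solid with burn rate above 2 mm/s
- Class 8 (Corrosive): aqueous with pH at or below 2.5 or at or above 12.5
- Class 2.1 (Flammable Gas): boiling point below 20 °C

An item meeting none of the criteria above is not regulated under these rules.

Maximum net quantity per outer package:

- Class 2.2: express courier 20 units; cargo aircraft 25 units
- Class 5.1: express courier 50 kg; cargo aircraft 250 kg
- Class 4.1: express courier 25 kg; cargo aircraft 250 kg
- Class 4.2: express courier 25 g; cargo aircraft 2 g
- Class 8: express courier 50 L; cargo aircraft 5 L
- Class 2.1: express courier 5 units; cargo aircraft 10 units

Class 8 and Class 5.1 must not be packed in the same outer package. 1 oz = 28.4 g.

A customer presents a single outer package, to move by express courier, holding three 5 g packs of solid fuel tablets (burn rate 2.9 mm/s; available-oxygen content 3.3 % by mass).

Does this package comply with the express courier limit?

With burn rate 2.9 mm/s (> 2 mm/s), the solid fuel tablets fall in Class 4.2.
Class 4.2 quantity: three 5 g packs = 15 g.
That is within the Class 4.2 express courier limit of 25 g.

Yes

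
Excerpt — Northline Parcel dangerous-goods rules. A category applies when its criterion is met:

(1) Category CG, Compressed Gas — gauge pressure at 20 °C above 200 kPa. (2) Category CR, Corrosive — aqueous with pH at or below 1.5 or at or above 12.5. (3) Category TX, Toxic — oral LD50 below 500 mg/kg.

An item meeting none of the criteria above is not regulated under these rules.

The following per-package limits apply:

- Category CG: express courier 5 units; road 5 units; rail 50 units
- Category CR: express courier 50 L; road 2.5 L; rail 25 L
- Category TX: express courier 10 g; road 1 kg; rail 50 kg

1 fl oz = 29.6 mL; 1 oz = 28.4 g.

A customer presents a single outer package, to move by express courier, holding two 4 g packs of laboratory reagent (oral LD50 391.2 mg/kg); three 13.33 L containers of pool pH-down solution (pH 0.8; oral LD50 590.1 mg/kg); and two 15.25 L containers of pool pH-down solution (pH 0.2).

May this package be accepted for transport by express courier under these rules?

No

Laboratory reagent: oral LD50 391.2 mg/kg < 500 mg/kg → Category TX (Toxic).
The pool pH-down solution has pH 0.8, which is ≤ 1.5, so it is Category CR (Corrosive).
The pool pH-down solution has pH 0.2, which is ≤ 1.5, so it is Category CR (Corrosive).
Category CR net quantity: (three 13.33 L containers = 39.99 L) + (two 15.25 L containers = 30.5 L) = 70.49 L.
70.49 L > 50 L (express courier limit, Category CR) — over the limit.
Category TX quantity: two 4 g packs = 8 g.
8 g ≤ 10 g (express courier limit, Category TX) — within limit.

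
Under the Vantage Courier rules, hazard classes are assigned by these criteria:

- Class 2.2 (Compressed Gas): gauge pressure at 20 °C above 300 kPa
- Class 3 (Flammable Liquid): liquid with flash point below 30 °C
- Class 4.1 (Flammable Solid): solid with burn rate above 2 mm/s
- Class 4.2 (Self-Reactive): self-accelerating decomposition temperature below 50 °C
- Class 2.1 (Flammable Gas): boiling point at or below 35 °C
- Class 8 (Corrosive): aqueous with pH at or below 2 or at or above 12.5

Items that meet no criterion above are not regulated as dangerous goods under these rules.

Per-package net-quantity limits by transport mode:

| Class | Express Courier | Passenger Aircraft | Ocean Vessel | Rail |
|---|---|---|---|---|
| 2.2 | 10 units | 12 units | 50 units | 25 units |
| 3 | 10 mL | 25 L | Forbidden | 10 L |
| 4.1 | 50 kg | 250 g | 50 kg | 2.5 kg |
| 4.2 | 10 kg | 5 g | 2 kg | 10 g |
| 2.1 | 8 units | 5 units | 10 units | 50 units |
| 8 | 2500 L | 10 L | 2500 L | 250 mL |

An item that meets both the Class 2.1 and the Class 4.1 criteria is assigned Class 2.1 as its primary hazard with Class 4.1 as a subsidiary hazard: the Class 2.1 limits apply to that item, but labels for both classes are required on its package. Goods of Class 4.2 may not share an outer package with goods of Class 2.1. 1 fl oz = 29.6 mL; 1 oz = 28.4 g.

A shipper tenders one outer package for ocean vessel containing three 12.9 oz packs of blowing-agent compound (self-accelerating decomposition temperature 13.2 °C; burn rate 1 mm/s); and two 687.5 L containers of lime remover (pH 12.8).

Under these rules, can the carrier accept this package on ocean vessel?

Self-accelerating decomposition temperature 13.2 °C meets the Class 4.2 criterion (Self-Reactive), so the blowing-agent compound is Class 4.2.
Lime remover: pH 12.8 ≥ 12.5 → Class 8 (Corrosive).
Class 8 quantity: two 687.5 L containers = 1375 L.
1375 L ≤ 2500 L (ocean vessel limit, Class 8) — within limit.
Class 4.2 quantity: three 12.9 oz packs = 1099.08 g.
That is within the Class 4.2 ocean vessel limit of 2 kg.
The segregation rule (Class 4.2 with Class 2.1) does not apply to Class 8 with Class 4.2.
Every hazard class is within its ocean vessel limit and no segregation rule is violated.

Yes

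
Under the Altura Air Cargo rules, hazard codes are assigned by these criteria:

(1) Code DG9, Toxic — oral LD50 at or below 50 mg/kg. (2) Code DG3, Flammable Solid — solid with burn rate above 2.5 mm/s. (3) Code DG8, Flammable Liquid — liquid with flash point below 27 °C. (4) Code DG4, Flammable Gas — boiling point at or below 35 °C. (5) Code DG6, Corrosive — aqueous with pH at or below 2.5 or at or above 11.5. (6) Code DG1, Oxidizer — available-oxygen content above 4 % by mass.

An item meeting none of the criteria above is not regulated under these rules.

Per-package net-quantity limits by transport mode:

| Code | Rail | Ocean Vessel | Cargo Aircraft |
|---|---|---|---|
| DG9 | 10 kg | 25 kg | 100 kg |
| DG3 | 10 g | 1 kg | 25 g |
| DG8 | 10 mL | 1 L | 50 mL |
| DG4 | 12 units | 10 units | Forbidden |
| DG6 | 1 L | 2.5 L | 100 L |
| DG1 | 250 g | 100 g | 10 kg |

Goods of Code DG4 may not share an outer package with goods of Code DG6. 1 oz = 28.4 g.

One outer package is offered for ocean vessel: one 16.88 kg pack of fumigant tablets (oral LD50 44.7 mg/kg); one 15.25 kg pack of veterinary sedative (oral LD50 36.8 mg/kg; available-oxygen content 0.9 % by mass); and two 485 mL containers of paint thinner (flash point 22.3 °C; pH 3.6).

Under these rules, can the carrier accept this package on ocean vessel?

Fumigant tablets: oral LD50 44.7 mg/kg ≤ 50 mg/kg → Code DG9 (Toxic).
Oral LD50 36.8 mg/kg meets the Code DG9 criterion (Toxic), so the veterinary sedative is Code DG9.
Paint thinner: flash point 22.3 °C < 27 °C → Code DG8 (Flammable Liquid).
Total Code DG9: 16.88 kg + 15.25 kg = 32.13 kg.
32.13 kg > 25 kg (ocean vessel limit, Code DG9) — over the limit.
Code DG8 quantity: two 485 mL containers = 970 mL.
That is within the Code DG8 ocean vessel limit of 1 L.
The segregation rule (Code DG4 with Code DG6) does not apply to Code DG9 with Code DG8.

No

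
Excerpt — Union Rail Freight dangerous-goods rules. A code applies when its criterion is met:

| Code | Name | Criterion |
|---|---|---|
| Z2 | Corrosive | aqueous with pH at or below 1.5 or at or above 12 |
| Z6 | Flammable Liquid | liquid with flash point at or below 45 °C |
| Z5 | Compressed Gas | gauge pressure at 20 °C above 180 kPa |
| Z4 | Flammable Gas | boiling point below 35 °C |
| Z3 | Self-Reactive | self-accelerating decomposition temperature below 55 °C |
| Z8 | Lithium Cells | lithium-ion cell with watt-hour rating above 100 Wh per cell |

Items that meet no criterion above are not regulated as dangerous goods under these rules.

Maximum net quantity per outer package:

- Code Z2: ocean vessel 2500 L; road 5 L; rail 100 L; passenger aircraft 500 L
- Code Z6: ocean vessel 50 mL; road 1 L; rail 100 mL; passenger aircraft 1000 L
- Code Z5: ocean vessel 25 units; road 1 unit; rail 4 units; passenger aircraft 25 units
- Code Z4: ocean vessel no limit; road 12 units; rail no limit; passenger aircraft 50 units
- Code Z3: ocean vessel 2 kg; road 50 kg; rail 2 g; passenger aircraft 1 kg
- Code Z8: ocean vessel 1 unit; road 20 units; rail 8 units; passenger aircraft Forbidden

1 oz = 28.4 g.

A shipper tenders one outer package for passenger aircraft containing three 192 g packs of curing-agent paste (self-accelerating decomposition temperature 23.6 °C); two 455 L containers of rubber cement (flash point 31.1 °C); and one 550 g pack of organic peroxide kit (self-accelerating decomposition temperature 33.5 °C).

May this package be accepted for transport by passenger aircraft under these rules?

No

The curing-agent paste has self-accelerating decomposition temperature 23.6 °C, which is < 55 °C, so it is Code Z3 (Self-Reactive).
Flash point 31.1 °C meets the Code Z6 criterion (Flammable Liquid), so the rubber cement is Code Z6.
Organic peroxide kit: self-accelerating decomposition temperature 33.5 °C < 55 °C → Code Z3 (Self-Reactive).
Total Code Z3: (three 192 g packs = 576 g) + 550 g = 1.126 kg.
1.126 kg > 1 kg (passenger aircraft limit, Code Z3) — over the limit.
Code Z6 quantity: two 455 L containers = 910 L.
That is within the Code Z6 passenger aircraft limit of 1000 L.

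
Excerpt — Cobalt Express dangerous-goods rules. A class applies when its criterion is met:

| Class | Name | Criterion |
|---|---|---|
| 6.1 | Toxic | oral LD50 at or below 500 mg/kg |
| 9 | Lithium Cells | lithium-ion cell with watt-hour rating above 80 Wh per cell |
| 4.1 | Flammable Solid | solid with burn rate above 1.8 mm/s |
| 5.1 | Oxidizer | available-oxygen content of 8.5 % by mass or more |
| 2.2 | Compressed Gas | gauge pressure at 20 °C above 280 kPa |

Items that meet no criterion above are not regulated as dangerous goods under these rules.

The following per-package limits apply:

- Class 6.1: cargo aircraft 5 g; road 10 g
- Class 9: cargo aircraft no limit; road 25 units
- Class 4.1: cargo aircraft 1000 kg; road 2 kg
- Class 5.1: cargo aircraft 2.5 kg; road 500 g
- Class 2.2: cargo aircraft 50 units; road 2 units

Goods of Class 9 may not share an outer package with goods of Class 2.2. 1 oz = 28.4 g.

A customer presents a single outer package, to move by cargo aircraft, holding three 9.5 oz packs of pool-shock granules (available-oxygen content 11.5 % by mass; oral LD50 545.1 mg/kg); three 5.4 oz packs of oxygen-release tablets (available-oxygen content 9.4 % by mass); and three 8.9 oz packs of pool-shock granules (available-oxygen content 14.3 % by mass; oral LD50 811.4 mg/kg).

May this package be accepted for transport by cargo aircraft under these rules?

Yes

With available-oxygen content 11.5 % by mass (≥ 8.5 % by mass), the pool-shock granules fall in Class 5.1.
Oxygen-release tablets: available-oxygen content 9.4 % by mass ≥ 8.5 % by mass → Class 5.1 (Oxidizer).
With available-oxygen content 14.3 % by mass (≥ 8.5 % by mass), the pool-shock granules fall in Class 5.1.
Class 5.1 net quantity: (three 9.5 oz packs = 809.4 g) + (three 5.4 oz packs = 460.08 g) + (three 8.9 oz packs = 758.28 g) = 2027.76 g.
2027.76 g is within the cargo aircraft limit of 2.5 kg for Class 5.1.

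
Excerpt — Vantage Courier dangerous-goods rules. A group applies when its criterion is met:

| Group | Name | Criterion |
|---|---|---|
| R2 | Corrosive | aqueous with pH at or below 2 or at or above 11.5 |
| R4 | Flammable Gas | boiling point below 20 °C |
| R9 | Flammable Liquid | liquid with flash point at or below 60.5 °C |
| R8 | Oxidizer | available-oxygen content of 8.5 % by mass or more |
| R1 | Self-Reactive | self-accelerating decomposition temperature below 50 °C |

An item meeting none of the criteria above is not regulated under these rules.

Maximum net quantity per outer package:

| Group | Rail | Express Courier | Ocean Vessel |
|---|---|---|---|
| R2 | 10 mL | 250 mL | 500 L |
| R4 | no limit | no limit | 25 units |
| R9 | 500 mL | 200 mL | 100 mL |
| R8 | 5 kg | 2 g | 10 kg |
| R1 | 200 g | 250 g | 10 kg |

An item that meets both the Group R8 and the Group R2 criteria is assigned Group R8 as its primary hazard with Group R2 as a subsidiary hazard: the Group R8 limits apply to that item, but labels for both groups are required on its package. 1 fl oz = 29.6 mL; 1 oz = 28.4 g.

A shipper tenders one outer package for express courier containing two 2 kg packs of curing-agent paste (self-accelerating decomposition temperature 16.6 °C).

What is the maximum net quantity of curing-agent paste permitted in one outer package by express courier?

Self-accelerating decomposition temperature 16.6 °C meets the Group R1 criterion (Self-Reactive), so the curing-agent paste is Group R1.
The express courier limit for Group R1 is 250 g.

250 g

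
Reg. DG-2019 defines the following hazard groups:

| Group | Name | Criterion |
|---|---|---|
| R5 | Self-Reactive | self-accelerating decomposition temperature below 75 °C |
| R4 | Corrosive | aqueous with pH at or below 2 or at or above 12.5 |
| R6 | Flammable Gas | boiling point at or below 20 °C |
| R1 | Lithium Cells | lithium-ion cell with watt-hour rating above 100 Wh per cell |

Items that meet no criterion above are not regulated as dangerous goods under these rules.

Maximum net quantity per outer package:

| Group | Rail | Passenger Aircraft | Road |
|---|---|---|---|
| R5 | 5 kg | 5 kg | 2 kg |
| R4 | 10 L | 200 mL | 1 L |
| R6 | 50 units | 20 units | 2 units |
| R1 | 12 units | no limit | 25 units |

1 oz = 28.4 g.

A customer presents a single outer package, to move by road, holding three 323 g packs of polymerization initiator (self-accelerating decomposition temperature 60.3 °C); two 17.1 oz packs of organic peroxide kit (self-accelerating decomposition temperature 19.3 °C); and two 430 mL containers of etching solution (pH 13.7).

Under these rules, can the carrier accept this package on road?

Yes

Self-accelerating decomposition temperature 60.3 °C meets the Group R5 criterion (Self-Reactive), so the polymerization initiator is Group R5.
With self-accelerating decomposition temperature 19.3 °C (< 75 °C), the organic peroxide kit falls in Group R5.
pH 13.7 meets the Group R4 criterion (Corrosive), so the etching solution is Group R4.
Group R4 quantity: two 430 mL containers = 860 mL.
That is within the Group R4 road limit of 1 L.
Total Group R5: (three 323 g packs = 969 g) + (two 17.1 oz packs = 971.28 g) = 1940.28 g.
That is within the Group R5 road limit of 2 kg.
Every hazard group is within its road limit and no segregation rule is violated.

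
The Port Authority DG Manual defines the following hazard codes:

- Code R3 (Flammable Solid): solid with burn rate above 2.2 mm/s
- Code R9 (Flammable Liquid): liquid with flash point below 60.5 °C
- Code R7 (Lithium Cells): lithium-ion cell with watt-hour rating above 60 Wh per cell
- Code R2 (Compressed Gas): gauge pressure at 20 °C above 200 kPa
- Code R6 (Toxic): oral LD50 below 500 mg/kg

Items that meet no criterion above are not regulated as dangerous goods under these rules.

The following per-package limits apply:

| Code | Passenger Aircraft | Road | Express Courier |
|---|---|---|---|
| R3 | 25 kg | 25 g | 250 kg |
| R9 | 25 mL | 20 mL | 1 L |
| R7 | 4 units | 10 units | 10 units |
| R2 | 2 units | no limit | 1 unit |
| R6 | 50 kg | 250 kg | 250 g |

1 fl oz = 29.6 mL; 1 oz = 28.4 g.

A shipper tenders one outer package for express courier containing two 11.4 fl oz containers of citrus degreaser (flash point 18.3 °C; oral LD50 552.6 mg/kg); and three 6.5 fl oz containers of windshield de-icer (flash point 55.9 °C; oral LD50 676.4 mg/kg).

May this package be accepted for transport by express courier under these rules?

The citrus degreaser has flash point 18.3 °C, which is < 60.5 °C, so it is Code R9 (Flammable Liquid).
The windshield de-icer has flash point 55.9 °C, which is < 60.5 °C, so it is Code R9 (Flammable Liquid).
Code R9 net quantity: (two 11.4 fl oz containers = 674.88 mL) + (three 6.5 fl oz containers = 577.2 mL) = 1252.08 mL.
1252.08 mL exceeds the express courier limit of 1 L for Code R9.

No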